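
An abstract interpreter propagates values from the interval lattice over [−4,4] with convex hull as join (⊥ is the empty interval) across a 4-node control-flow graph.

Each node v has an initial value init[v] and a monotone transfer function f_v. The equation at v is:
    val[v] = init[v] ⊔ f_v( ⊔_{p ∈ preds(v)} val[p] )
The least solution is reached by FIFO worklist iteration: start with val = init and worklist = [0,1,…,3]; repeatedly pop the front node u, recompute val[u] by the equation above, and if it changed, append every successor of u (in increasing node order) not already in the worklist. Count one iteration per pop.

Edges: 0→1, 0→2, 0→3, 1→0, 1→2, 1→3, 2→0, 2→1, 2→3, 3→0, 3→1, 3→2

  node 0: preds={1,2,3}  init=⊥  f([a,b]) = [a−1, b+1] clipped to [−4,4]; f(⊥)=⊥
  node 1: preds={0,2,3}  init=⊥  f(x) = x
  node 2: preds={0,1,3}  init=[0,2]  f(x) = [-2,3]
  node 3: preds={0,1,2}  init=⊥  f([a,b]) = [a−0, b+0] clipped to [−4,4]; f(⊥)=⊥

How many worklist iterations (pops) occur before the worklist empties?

15

Iteration log — 15 steps:
  step 1. node 0  ⊔preds=[0,2]  new=[-1,3]  old=⊥  +wl: 
  step 2. node 1  ⊔preds=[-1,3]  new=[-1,3]  old=⊥  +wl: 0
  step 3. node 2  ⊔preds=[-1,3]  new=[-2,3]  old=[0,2]  +wl: 1
  step 4. node 3  ⊔preds=[-2,3]  new=[-2,3]  old=⊥  +wl: 2
  step 5. node 0  ⊔preds=[-2,3]  new=[-3,4]  old=[-1,3]  +wl: 3
  step 6. node 1  ⊔preds=[-3,4]  new=[-3,4]  old=[-1,3]  +wl: 0
  step 7. node 2  ⊔preds=[-3,4]  new=[-2,3]  stable
  step 8. node 3  ⊔preds=[-3,4]  new=[-3,4]  old=[-2,3]  +wl: 1,2
  step 9. node 0  ⊔preds=[-3,4]  new=[-4,4]  old=[-3,4]  +wl: 3
  step 10. node 1  ⊔preds=[-4,4]  new=[-4,4]  old=[-3,4]  +wl: 0
  step 11. node 2  ⊔preds=[-4,4]  new=[-2,3]  stable
  step 12. node 3  ⊔preds=[-4,4]  new=[-4,4]  old=[-3,4]  +wl: 1,2
  step 13. node 0  ⊔preds=[-4,4]  new=[-4,4]  stable
  step 14. node 1  ⊔preds=[-4,4]  new=[-4,4]  stable
  step 15. node 2  ⊔preds=[-4,4]  new=[-2,3]  stable

Least fixpoint reached:
  node 0: [-4,4]
  node 1: [-4,4]
  node 2: [-2,3]
  node 3: [-4,4]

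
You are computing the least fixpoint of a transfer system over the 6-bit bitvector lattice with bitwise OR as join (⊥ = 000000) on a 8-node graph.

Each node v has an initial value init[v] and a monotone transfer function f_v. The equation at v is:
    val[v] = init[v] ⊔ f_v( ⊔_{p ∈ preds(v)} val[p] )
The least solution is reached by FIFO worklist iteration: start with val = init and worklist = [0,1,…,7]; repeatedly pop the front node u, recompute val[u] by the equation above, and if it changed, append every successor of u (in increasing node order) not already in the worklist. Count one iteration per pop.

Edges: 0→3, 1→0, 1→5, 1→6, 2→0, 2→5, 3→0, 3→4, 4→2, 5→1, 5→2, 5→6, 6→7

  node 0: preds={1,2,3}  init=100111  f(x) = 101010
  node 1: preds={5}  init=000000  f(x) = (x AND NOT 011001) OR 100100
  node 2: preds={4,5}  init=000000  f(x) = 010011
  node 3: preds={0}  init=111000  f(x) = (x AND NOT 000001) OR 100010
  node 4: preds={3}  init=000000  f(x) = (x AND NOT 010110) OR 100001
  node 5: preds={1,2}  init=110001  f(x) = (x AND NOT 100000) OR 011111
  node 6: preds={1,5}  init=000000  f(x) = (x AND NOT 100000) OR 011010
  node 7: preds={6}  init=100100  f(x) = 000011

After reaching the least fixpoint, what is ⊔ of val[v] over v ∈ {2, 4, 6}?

111111

Worklist (14 pops):
  #1 pop 0: in=111000 → 101111 (was 100111); enqueue []
  #2 pop 1: in=110001 → 100100 (was 000000); enqueue [0]
  #3 pop 2: in=110001 → 010011 (was 000000); enqueue []
  #4 pop 3: in=101111 → 111110 (was 111000); enqueue []
  #5 pop 4: in=111110 → 101001 (was 000000); enqueue [2]
  #6 pop 5: in=110111 → 111111 (was 110001); enqueue [1]
  #7 pop 6: in=111111 → 011111 (was 000000); enqueue []
  #8 pop 7: in=011111 → 100111 (was 100100); enqueue []
  #9 pop 0: in=111111 → 101111 (no change)
  #10 pop 2: in=111111 → 010011 (no change)
  #11 pop 1: in=111111 → 100110 (was 100100); enqueue [0,5,6]
  #12 pop 0: in=111111 → 101111 (no change)
  #13 pop 5: in=110111 → 111111 (no change)
  #14 pop 6: in=111111 → 011111 (no change)

Fixpoint:
  val[0] = 101111
  val[1] = 100110
  val[2] = 010011
  val[3] = 111110
  val[4] = 101001
  val[5] = 111111
  val[6] = 011111
  val[7] = 100111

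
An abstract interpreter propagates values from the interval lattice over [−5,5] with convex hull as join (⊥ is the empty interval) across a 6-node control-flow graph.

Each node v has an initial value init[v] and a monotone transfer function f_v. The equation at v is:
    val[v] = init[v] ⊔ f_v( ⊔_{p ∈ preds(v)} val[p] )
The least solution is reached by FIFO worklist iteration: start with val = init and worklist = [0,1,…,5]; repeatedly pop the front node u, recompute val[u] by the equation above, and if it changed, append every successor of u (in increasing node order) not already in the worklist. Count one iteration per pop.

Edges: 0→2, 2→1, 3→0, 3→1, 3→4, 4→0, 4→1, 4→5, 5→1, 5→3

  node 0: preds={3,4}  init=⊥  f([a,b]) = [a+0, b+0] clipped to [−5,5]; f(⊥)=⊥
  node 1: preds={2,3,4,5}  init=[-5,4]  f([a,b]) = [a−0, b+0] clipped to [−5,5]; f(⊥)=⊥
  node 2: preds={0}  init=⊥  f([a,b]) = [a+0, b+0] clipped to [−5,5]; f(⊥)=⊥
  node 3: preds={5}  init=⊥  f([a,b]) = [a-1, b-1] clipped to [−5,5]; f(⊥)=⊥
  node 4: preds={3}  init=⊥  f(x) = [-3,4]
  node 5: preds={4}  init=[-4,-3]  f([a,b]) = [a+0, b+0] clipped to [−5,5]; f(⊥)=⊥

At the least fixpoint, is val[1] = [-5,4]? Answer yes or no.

Worklist (13 pops):
  #1 pop 0: in=⊥ → ⊥ (no change)
  #2 pop 1: in=[-4,-3] → [-5,4] (no change)
  #3 pop 2: in=⊥ → ⊥ (no change)
  #4 pop 3: in=[-4,-3] → [-5,-4] (was ⊥); enqueue [0,1]
  #5 pop 4: in=[-5,-4] → [-3,4] (was ⊥); enqueue []
  #6 pop 5: in=[-3,4] → [-4,4] (was [-4,-3]); enqueue [3]
  #7 pop 0: in=[-5,4] → [-5,4] (was ⊥); enqueue [2]
  #8 pop 1: in=[-5,4] → [-5,4] (no change)
  #9 pop 3: in=[-4,4] → [-5,3] (was [-5,-4]); enqueue [0,1,4]
  #10 pop 2: in=[-5,4] → [-5,4] (was ⊥); enqueue []
  #11 pop 0: in=[-5,4] → [-5,4] (no change)
  #12 pop 1: in=[-5,4] → [-5,4] (no change)
  #13 pop 4: in=[-5,3] → [-3,4] (no change)

Fixpoint:
  val[0] = [-5,4]
  val[1] = [-5,4]
  val[2] = [-5,4]
  val[3] = [-5,3]
  val[4] = [-3,4]
  val[5] = [-4,4]

yes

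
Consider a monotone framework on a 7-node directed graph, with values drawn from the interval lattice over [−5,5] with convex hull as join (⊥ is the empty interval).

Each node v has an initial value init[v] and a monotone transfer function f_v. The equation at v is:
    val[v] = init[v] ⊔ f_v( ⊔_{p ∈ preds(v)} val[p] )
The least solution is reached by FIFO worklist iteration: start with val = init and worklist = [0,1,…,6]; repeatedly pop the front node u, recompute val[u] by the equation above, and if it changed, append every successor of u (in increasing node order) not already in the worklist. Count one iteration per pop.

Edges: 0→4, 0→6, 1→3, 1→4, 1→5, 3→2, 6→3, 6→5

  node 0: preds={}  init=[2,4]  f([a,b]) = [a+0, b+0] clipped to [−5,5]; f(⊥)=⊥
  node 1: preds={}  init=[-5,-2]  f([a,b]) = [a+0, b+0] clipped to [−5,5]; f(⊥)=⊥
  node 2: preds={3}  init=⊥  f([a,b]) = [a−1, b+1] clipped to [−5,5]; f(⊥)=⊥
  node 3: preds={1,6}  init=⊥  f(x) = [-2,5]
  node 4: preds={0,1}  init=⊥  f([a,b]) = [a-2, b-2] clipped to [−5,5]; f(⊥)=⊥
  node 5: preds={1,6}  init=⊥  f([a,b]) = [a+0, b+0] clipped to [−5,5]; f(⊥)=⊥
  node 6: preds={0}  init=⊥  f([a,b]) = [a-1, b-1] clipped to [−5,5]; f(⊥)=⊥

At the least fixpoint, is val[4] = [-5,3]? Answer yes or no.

Trace (10 dequeues):
  [1] u=0 | in ⊥ | out [2,4] | ==
  [2] u=1 | in ⊥ | out [-5,-2] | ==
  [3] u=2 | in ⊥ | out ⊥ | ==
  [4] u=3 | in [-5,-2] | out [-2,5] | prev ⊥ | push {2}
  [5] u=4 | in [-5,4] | out [-5,2] | prev ⊥ | push {}
  [6] u=5 | in [-5,-2] | out [-5,-2] | prev ⊥ | push {}
  [7] u=6 | in [2,4] | out [1,3] | prev ⊥ | push {3,5}
  [8] u=2 | in [-2,5] | out [-3,5] | prev ⊥ | push {}
  [9] u=3 | in [-5,3] | out [-2,5] | ==
  [10] u=5 | in [-5,3] | out [-5,3] | prev [-5,-2] | push {}

Converged values:
  [0] [2,4]
  [1] [-5,-2]
  [2] [-3,5]
  [3] [-2,5]
  [4] [-5,2]
  [5] [-5,3]
  [6] [1,3]

no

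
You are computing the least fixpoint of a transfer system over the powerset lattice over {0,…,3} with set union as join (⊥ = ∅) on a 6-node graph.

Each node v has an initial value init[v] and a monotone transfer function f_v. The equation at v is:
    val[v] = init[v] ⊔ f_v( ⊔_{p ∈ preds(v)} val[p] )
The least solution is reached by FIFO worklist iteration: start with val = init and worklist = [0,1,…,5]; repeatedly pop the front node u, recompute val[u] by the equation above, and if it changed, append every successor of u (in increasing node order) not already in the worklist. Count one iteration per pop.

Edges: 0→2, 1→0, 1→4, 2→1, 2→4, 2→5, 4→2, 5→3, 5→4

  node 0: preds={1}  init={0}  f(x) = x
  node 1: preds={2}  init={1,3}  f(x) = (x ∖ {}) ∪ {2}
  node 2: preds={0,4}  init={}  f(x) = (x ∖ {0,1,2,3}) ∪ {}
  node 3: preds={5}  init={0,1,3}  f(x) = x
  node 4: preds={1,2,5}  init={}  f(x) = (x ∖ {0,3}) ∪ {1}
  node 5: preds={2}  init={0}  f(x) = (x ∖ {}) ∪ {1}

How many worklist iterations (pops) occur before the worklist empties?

Iteration log — 10 steps:
  step 1. node 0  ⊔preds={1,3}  new={0,1,3}  old={0}  +wl: 
  step 2. node 1  ⊔preds={}  new={1,2,3}  old={1,3}  +wl: 0
  step 3. node 2  ⊔preds={0,1,3}  new={}  stable
  step 4. node 3  ⊔preds={0}  new={0,1,3}  stable
  step 5. node 4  ⊔preds={0,1,2,3}  new={1,2}  old={}  +wl: 2
  step 6. node 5  ⊔preds={}  new={0,1}  old={0}  +wl: 3,4
  step 7. node 0  ⊔preds={1,2,3}  new={0,1,2,3}  old={0,1,3}  +wl: 
  step 8. node 2  ⊔preds={0,1,2,3}  new={}  stable
  step 9. node 3  ⊔preds={0,1}  new={0,1,3}  stable
  step 10. node 4  ⊔preds={0,1,2,3}  new={1,2}  stable

Least fixpoint reached:
  node 0: {0,1,2,3}
  node 1: {1,2,3}
  node 2: {}
  node 3: {0,1,3}
  node 4: {1,2}
  node 5: {0,1}

10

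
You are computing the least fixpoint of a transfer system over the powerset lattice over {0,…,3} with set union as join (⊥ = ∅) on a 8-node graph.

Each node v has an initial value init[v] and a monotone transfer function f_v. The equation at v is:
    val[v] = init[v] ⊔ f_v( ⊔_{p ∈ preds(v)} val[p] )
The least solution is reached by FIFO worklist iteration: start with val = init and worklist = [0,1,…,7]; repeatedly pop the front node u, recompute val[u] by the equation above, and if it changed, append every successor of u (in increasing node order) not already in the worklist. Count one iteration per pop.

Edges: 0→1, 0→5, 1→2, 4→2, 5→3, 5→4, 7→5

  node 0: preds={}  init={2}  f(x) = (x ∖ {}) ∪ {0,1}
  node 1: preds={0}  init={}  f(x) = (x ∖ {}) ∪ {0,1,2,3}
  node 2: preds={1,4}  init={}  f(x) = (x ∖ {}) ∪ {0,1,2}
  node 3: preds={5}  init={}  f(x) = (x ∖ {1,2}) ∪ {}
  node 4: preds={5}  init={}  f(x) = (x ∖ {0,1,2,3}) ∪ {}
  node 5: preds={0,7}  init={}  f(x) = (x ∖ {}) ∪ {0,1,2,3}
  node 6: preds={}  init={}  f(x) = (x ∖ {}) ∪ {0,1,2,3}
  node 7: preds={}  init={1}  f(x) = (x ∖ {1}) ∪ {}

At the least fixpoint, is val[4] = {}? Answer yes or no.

yes

Iteration log — 10 steps:
  step 1. node 0  ⊔preds={}  new={0,1,2}  old={2}  +wl: 
  step 2. node 1  ⊔preds={0,1,2}  new={0,1,2,3}  old={}  +wl: 
  step 3. node 2  ⊔preds={0,1,2,3}  new={0,1,2,3}  old={}  +wl: 
  step 4. node 3  ⊔preds={}  new={}  stable
  step 5. node 4  ⊔preds={}  new={}  stable
  step 6. node 5  ⊔preds={0,1,2}  new={0,1,2,3}  old={}  +wl: 3,4
  step 7. node 6  ⊔preds={}  new={0,1,2,3}  old={}  +wl: 
  step 8. node 7  ⊔preds={}  new={1}  stable
  step 9. node 3  ⊔preds={0,1,2,3}  new={0,3}  old={}  +wl: 
  step 10. node 4  ⊔preds={0,1,2,3}  new={}  stable

Least fixpoint reached:
  node 0: {0,1,2}
  node 1: {0,1,2,3}
  node 2: {0,1,2,3}
  node 3: {0,3}
  node 4: {}
  node 5: {0,1,2,3}
  node 6: {0,1,2,3}
  node 7: {1}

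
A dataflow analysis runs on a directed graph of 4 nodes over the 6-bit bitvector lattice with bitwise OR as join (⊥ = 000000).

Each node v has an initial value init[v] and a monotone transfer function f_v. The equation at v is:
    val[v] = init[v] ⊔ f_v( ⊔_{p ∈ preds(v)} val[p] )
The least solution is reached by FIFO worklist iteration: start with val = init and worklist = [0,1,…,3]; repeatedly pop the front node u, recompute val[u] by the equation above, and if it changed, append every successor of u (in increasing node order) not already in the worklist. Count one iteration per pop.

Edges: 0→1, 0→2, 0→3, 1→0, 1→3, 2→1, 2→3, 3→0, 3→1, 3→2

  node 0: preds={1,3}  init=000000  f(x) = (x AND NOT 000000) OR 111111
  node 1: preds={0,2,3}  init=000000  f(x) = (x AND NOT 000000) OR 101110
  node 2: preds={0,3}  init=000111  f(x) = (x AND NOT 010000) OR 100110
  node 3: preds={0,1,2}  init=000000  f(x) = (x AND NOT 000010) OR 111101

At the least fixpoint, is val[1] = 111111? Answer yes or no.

yes

Worklist (7 pops):
  #1 pop 0: in=000000 → 111111 (was 000000); enqueue []
  #2 pop 1: in=111111 → 111111 (was 000000); enqueue [0]
  #3 pop 2: in=111111 → 101111 (was 000111); enqueue [1]
  #4 pop 3: in=111111 → 111101 (was 000000); enqueue [2]
  #5 pop 0: in=111111 → 111111 (no change)
  #6 pop 1: in=111111 → 111111 (no change)
  #7 pop 2: in=111111 → 101111 (no change)

Fixpoint:
  val[0] = 111111
  val[1] = 111111
  val[2] = 101111
  val[3] = 111101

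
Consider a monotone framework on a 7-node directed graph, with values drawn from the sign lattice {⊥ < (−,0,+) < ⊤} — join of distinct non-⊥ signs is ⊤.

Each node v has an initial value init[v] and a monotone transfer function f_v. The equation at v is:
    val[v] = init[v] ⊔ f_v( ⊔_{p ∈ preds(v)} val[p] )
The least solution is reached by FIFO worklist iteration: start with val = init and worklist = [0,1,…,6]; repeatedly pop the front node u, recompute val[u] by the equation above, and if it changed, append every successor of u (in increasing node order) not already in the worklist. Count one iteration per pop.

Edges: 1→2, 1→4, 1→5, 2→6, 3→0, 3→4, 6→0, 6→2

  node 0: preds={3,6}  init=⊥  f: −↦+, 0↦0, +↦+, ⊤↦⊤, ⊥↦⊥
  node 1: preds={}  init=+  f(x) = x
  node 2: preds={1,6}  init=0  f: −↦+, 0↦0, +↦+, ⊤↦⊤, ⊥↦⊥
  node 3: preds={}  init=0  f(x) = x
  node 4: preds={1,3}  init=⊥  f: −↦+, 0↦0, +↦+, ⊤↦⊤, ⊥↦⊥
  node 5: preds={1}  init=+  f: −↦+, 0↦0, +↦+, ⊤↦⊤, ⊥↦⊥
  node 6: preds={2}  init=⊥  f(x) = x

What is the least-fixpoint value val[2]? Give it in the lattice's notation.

Trace (9 dequeues):
  [1] u=0 | in 0 | out 0 | prev ⊥ | push {}
  [2] u=1 | in ⊥ | out + | ==
  [3] u=2 | in + | out ⊤ | prev 0 | push {}
  [4] u=3 | in ⊥ | out 0 | ==
  [5] u=4 | in ⊤ | out ⊤ | prev ⊥ | push {}
  [6] u=5 | in + | out + | ==
  [7] u=6 | in ⊤ | out ⊤ | prev ⊥ | push {0,2}
  [8] u=0 | in ⊤ | out ⊤ | prev 0 | push {}
  [9] u=2 | in ⊤ | out ⊤ | ==

Converged values:
  [0] ⊤
  [1] +
  [2] ⊤
  [3] 0
  [4] ⊤
  [5] +
  [6] ⊤

⊤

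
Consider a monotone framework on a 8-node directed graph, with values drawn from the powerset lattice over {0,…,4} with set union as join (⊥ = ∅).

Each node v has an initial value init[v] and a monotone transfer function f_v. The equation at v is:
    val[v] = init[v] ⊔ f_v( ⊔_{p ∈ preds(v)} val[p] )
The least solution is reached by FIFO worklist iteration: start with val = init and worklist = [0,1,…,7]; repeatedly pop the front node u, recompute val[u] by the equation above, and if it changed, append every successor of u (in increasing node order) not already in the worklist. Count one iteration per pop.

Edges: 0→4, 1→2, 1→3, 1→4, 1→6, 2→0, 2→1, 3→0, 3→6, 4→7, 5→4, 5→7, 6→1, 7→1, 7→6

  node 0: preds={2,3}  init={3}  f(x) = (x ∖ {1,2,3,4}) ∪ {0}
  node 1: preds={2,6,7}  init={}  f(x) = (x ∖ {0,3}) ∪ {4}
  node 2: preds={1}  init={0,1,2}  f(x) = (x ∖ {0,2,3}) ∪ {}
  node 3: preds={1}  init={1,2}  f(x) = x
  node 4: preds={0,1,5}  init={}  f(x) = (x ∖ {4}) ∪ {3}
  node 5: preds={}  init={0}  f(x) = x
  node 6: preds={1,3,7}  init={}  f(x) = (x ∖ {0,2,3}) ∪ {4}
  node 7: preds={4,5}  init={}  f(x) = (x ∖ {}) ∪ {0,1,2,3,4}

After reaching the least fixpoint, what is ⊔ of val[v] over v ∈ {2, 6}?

{0,1,2,4}

Trace (11 dequeues):
  [1] u=0 | in {0,1,2} | out {0,3} | prev {3} | push {}
  [2] u=1 | in {0,1,2} | out {1,2,4} | prev {} | push {}
  [3] u=2 | in {1,2,4} | out {0,1,2,4} | prev {0,1,2} | push {0,1}
  [4] u=3 | in {1,2,4} | out {1,2,4} | prev {1,2} | push {}
  [5] u=4 | in {0,1,2,3,4} | out {0,1,2,3} | prev {} | push {}
  [6] u=5 | in {} | out {0} | ==
  [7] u=6 | in {1,2,4} | out {1,4} | prev {} | push {}
  [8] u=7 | in {0,1,2,3} | out {0,1,2,3,4} | prev {} | push {6}
  [9] u=0 | in {0,1,2,4} | out {0,3} | ==
  [10] u=1 | in {0,1,2,3,4} | out {1,2,4} | ==
  [11] u=6 | in {0,1,2,3,4} | out {1,4} | ==

Converged values:
  [0] {0,3}
  [1] {1,2,4}
  [2] {0,1,2,4}
  [3] {1,2,4}
  [4] {0,1,2,3}
  [5] {0}
  [6] {1,4}
  [7] {0,1,2,3,4}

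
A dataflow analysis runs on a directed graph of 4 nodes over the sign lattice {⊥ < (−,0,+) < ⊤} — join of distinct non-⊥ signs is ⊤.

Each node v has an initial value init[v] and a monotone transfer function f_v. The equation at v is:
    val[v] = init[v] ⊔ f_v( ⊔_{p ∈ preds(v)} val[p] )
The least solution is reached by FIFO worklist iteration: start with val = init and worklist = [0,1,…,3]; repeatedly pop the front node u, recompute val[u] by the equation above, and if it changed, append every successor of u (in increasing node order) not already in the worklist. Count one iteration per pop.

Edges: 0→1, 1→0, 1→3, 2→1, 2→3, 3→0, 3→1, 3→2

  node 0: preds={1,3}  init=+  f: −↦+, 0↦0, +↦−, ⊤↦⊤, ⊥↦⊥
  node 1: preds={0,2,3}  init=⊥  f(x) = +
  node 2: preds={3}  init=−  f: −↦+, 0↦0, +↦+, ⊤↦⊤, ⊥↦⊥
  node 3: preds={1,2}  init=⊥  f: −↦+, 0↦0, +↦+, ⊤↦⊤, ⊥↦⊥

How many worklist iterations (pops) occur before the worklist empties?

9

Trace (9 dequeues):
  [1] u=0 | in ⊥ | out + | ==
  [2] u=1 | in ⊤ | out + | prev ⊥ | push {0}
  [3] u=2 | in ⊥ | out − | ==
  [4] u=3 | in ⊤ | out ⊤ | prev ⊥ | push {1,2}
  [5] u=0 | in ⊤ | out ⊤ | prev + | push {}
  [6] u=1 | in ⊤ | out + | ==
  [7] u=2 | in ⊤ | out ⊤ | prev − | push {1,3}
  [8] u=1 | in ⊤ | out + | ==
  [9] u=3 | in ⊤ | out ⊤ | ==

Converged values:
  [0] ⊤
  [1] +
  [2] ⊤
  [3] ⊤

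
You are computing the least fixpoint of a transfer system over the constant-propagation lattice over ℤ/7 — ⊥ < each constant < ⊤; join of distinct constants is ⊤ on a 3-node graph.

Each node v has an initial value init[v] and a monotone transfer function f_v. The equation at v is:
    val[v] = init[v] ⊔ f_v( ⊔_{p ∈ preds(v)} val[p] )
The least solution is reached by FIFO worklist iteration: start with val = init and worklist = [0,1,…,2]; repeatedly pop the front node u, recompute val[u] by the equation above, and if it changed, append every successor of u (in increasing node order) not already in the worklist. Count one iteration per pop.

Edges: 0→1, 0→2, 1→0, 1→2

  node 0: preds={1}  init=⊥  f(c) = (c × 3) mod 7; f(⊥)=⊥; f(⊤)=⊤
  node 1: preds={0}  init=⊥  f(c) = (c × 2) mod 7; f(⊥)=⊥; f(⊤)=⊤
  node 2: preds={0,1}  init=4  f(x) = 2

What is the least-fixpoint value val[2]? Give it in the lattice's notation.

⊤

Trace (3 dequeues):
  [1] u=0 | in ⊥ | out ⊥ | ==
  [2] u=1 | in ⊥ | out ⊥ | ==
  [3] u=2 | in ⊥ | out ⊤ | prev 4 | push {}

Converged values:
  [0] ⊥
  [1] ⊥
  [2] ⊤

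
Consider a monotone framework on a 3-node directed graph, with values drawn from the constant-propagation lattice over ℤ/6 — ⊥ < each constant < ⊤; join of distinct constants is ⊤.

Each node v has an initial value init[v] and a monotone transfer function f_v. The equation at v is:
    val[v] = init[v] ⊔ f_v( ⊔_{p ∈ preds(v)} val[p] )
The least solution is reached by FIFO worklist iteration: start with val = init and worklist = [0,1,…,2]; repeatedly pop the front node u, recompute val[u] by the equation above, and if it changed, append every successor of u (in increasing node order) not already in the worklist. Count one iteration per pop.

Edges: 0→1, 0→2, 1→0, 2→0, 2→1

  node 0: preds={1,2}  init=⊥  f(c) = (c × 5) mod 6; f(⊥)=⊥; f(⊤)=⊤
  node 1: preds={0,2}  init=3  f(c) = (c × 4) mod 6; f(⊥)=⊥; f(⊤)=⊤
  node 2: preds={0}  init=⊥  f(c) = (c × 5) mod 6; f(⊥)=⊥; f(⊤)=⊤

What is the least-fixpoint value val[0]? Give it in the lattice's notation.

Trace (8 dequeues):
  [1] u=0 | in 3 | out 3 | prev ⊥ | push {}
  [2] u=1 | in 3 | out ⊤ | prev 3 | push {0}
  [3] u=2 | in 3 | out 3 | prev ⊥ | push {1}
  [4] u=0 | in ⊤ | out ⊤ | prev 3 | push {2}
  [5] u=1 | in ⊤ | out ⊤ | ==
  [6] u=2 | in ⊤ | out ⊤ | prev 3 | push {0,1}
  [7] u=0 | in ⊤ | out ⊤ | ==
  [8] u=1 | in ⊤ | out ⊤ | ==

Converged values:
  [0] ⊤
  [1] ⊤
  [2] ⊤

⊤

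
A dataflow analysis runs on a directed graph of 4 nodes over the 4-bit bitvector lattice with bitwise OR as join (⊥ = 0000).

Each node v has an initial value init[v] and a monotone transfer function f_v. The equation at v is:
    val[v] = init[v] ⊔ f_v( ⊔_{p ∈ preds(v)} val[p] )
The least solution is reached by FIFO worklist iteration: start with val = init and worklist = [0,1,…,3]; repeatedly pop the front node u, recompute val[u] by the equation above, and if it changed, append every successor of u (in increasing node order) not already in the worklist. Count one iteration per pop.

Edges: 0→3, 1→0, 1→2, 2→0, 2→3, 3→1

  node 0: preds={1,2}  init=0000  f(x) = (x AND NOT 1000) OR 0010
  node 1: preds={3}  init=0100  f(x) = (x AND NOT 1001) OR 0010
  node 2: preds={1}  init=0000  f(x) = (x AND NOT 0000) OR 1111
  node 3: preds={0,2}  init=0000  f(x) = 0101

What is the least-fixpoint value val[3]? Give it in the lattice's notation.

Trace (7 dequeues):
  [1] u=0 | in 0100 | out 0110 | prev 0000 | push {}
  [2] u=1 | in 0000 | out 0110 | prev 0100 | push {0}
  [3] u=2 | in 0110 | out 1111 | prev 0000 | push {}
  [4] u=3 | in 1111 | out 0101 | prev 0000 | push {1}
  [5] u=0 | in 1111 | out 0111 | prev 0110 | push {3}
  [6] u=1 | in 0101 | out 0110 | ==
  [7] u=3 | in 1111 | out 0101 | ==

Converged values:
  [0] 0111
  [1] 0110
  [2] 1111
  [3] 0101

0101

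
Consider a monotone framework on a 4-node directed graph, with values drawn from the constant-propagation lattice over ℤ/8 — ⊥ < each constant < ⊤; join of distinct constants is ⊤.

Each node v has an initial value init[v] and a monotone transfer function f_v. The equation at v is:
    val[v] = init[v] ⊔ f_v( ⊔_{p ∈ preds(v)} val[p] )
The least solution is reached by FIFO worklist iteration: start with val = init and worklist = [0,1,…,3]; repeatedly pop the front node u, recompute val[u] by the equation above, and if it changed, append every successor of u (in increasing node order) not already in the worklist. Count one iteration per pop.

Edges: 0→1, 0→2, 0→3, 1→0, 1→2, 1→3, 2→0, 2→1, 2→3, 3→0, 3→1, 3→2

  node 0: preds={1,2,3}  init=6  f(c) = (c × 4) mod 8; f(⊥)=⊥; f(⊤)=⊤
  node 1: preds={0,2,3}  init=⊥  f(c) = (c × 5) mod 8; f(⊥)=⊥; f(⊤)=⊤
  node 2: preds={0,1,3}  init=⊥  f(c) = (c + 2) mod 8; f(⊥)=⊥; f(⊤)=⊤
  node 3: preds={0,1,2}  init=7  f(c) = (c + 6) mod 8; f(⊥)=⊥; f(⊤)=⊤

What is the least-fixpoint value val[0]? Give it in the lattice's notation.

Iteration log — 7 steps:
  step 1. node 0  ⊔preds=7  new=⊤  old=6  +wl: 
  step 2. node 1  ⊔preds=⊤  new=⊤  old=⊥  +wl: 0
  step 3. node 2  ⊔preds=⊤  new=⊤  old=⊥  +wl: 1
  step 4. node 3  ⊔preds=⊤  new=⊤  old=7  +wl: 2
  step 5. node 0  ⊔preds=⊤  new=⊤  stable
  step 6. node 1  ⊔preds=⊤  new=⊤  stable
  step 7. node 2  ⊔preds=⊤  new=⊤  stable

Least fixpoint reached:
  node 0: ⊤
  node 1: ⊤
  node 2: ⊤
  node 3: ⊤

⊤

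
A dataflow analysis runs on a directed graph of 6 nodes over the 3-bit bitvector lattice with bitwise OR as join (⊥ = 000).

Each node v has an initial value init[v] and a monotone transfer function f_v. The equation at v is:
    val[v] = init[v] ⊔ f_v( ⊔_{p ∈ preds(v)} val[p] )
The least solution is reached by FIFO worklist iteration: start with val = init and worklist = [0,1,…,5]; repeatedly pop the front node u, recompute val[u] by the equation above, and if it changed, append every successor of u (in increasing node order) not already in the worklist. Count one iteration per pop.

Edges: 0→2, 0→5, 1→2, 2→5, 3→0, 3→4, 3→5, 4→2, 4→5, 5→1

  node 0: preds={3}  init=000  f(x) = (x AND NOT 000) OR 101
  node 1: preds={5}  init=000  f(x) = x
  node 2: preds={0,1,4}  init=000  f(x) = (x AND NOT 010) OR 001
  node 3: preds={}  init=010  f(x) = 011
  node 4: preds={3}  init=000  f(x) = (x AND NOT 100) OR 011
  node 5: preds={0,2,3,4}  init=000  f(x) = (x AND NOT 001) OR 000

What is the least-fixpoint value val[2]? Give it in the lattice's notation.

101

Trace (10 dequeues):
  [1] u=0 | in 010 | out 111 | prev 000 | push {}
  [2] u=1 | in 000 | out 000 | ==
  [3] u=2 | in 111 | out 101 | prev 000 | push {}
  [4] u=3 | in 000 | out 011 | prev 010 | push {0}
  [5] u=4 | in 011 | out 011 | prev 000 | push {2}
  [6] u=5 | in 111 | out 110 | prev 000 | push {1}
  [7] u=0 | in 011 | out 111 | ==
  [8] u=2 | in 111 | out 101 | ==
  [9] u=1 | in 110 | out 110 | prev 000 | push {2}
  [10] u=2 | in 111 | out 101 | ==

Converged values:
  [0] 111
  [1] 110
  [2] 101
  [3] 011
  [4] 011
  [5] 110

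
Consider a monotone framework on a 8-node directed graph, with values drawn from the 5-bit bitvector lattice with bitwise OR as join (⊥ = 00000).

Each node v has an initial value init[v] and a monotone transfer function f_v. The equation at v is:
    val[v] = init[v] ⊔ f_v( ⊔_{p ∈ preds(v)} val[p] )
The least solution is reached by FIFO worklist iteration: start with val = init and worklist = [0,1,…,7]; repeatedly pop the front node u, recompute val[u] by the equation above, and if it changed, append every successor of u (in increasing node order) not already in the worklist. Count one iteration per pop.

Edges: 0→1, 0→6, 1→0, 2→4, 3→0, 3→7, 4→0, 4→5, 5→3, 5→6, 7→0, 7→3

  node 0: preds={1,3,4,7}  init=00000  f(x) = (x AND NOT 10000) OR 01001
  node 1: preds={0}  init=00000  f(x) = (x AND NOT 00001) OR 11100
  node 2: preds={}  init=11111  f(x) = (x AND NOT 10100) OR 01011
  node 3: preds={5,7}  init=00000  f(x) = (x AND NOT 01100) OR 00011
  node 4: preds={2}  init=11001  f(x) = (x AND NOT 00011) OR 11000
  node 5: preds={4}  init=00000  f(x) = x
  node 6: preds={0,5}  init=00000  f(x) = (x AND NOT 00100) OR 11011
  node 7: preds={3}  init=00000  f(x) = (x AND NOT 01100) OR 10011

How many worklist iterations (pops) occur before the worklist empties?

Iteration log — 14 steps:
  step 1. node 0  ⊔preds=11001  new=01001  old=00000  +wl: 
  step 2. node 1  ⊔preds=01001  new=11100  old=00000  +wl: 0
  step 3. node 2  ⊔preds=00000  new=11111  stable
  step 4. node 3  ⊔preds=00000  new=00011  old=00000  +wl: 
  step 5. node 4  ⊔preds=11111  new=11101  old=11001  +wl: 
  step 6. node 5  ⊔preds=11101  new=11101  old=00000  +wl: 3
  step 7. node 6  ⊔preds=11101  new=11011  old=00000  +wl: 
  step 8. node 7  ⊔preds=00011  new=10011  old=00000  +wl: 
  step 9. node 0  ⊔preds=11111  new=01111  old=01001  +wl: 1,6
  step 10. node 3  ⊔preds=11111  new=10011  old=00011  +wl: 0,7
  step 11. node 1  ⊔preds=01111  new=11110  old=11100  +wl: 
  step 12. node 6  ⊔preds=11111  new=11011  stable
  step 13. node 0  ⊔preds=11111  new=01111  stable
  step 14. node 7  ⊔preds=10011  new=10011  stable

Least fixpoint reached:
  node 0: 01111
  node 1: 11110
  node 2: 11111
  node 3: 10011
  node 4: 11101
  node 5: 11101
  node 6: 11011
  node 7: 10011

14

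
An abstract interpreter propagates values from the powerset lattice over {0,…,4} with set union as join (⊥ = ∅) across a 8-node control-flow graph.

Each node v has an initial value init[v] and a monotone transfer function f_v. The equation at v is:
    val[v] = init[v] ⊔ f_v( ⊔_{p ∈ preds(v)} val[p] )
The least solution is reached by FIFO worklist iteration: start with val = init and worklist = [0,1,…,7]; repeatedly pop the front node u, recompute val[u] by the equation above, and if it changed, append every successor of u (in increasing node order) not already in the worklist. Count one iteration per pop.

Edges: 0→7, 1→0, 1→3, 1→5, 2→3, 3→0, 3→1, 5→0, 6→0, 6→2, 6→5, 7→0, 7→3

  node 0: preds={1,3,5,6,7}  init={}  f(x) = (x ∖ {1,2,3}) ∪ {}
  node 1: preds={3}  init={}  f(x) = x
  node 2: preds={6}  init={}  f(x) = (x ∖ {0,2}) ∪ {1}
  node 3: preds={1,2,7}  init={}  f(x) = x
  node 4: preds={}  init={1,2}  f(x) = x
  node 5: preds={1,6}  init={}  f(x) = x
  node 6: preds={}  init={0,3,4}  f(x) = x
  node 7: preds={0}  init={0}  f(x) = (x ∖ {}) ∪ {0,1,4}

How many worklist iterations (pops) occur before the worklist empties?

14

Worklist (14 pops):
  #1 pop 0: in={0,3,4} → {0,4} (was {}); enqueue []
  #2 pop 1: in={} → {} (no change)
  #3 pop 2: in={0,3,4} → {1,3,4} (was {}); enqueue []
  #4 pop 3: in={0,1,3,4} → {0,1,3,4} (was {}); enqueue [0,1]
  #5 pop 4: in={} → {1,2} (no change)
  #6 pop 5: in={0,3,4} → {0,3,4} (was {}); enqueue []
  #7 pop 6: in={} → {0,3,4} (no change)
  #8 pop 7: in={0,4} → {0,1,4} (was {0}); enqueue [3]
  #9 pop 0: in={0,1,3,4} → {0,4} (no change)
  #10 pop 1: in={0,1,3,4} → {0,1,3,4} (was {}); enqueue [0,5]
  #11 pop 3: in={0,1,3,4} → {0,1,3,4} (no change)
  #12 pop 0: in={0,1,3,4} → {0,4} (no change)
  #13 pop 5: in={0,1,3,4} → {0,1,3,4} (was {0,3,4}); enqueue [0]
  #14 pop 0: in={0,1,3,4} → {0,4} (no change)

Fixpoint:
  val[0] = {0,4}
  val[1] = {0,1,3,4}
  val[2] = {1,3,4}
  val[3] = {0,1,3,4}
  val[4] = {1,2}
  val[5] = {0,1,3,4}
  val[6] = {0,3,4}
  val[7] = {0,1,4}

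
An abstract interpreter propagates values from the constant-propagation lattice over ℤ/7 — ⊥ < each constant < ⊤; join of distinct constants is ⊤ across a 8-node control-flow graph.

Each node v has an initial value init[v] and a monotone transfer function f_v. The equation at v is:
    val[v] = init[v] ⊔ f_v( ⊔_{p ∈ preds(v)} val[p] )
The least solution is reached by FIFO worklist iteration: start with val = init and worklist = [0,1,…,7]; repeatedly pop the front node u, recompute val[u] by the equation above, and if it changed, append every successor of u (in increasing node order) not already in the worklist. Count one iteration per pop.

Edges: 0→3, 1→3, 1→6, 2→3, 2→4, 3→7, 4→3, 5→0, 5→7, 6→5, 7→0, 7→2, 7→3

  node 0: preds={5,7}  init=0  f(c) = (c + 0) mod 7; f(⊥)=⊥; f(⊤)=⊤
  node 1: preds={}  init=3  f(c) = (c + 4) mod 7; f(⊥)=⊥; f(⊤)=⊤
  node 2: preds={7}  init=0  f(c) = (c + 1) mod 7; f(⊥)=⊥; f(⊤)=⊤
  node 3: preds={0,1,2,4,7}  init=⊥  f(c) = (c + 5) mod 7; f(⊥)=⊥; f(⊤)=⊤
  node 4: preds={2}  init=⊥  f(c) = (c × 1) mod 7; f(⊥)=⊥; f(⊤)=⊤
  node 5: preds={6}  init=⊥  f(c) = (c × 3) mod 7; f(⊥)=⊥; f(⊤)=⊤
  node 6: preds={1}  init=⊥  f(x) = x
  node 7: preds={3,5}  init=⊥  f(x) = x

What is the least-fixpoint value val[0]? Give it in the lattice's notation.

Trace (16 dequeues):
  [1] u=0 | in ⊥ | out 0 | ==
  [2] u=1 | in ⊥ | out 3 | ==
  [3] u=2 | in ⊥ | out 0 | ==
  [4] u=3 | in ⊤ | out ⊤ | prev ⊥ | push {}
  [5] u=4 | in 0 | out 0 | prev ⊥ | push {3}
  [6] u=5 | in ⊥ | out ⊥ | ==
  [7] u=6 | in 3 | out 3 | prev ⊥ | push {5}
  [8] u=7 | in ⊤ | out ⊤ | prev ⊥ | push {0,2}
  [9] u=3 | in ⊤ | out ⊤ | ==
  [10] u=5 | in 3 | out 2 | prev ⊥ | push {7}
  [11] u=0 | in ⊤ | out ⊤ | prev 0 | push {3}
  [12] u=2 | in ⊤ | out ⊤ | prev 0 | push {4}
  [13] u=7 | in ⊤ | out ⊤ | ==
  [14] u=3 | in ⊤ | out ⊤ | ==
  [15] u=4 | in ⊤ | out ⊤ | prev 0 | push {3}
  [16] u=3 | in ⊤ | out ⊤ | ==

Converged values:
  [0] ⊤
  [1] 3
  [2] ⊤
  [3] ⊤
  [4] ⊤
  [5] 2
  [6] 3
  [7] ⊤

⊤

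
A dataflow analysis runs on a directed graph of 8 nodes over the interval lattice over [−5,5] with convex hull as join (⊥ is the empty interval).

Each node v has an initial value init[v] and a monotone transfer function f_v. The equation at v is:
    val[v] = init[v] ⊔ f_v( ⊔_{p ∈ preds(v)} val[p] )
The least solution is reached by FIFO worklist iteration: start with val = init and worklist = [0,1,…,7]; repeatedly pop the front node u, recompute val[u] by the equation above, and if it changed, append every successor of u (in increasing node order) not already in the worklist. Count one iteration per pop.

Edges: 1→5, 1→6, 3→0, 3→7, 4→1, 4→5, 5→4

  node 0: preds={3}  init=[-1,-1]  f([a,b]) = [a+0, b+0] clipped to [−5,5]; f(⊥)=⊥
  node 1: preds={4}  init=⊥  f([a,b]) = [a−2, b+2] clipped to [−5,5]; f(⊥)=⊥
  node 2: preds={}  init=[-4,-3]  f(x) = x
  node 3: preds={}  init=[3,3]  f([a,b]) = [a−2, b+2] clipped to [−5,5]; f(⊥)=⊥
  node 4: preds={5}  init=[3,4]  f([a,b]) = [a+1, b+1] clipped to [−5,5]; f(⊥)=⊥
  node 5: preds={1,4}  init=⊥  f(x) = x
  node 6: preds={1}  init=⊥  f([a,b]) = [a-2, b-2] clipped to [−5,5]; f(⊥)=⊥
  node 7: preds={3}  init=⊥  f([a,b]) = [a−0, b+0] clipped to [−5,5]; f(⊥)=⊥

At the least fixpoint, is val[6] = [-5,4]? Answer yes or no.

no

Trace (35 dequeues):
  [1] u=0 | in [3,3] | out [-1,3] | prev [-1,-1] | push {}
  [2] u=1 | in [3,4] | out [1,5] | prev ⊥ | push {}
  [3] u=2 | in ⊥ | out [-4,-3] | ==
  [4] u=3 | in ⊥ | out [3,3] | ==
  [5] u=4 | in ⊥ | out [3,4] | ==
  [6] u=5 | in [1,5] | out [1,5] | prev ⊥ | push {4}
  [7] u=6 | in [1,5] | out [-1,3] | prev ⊥ | push {}
  [8] u=7 | in [3,3] | out [3,3] | prev ⊥ | push {}
  [9] u=4 | in [1,5] | out [2,5] | prev [3,4] | push {1,5}
  [10] u=1 | in [2,5] | out [0,5] | prev [1,5] | push {6}
  [11] u=5 | in [0,5] | out [0,5] | prev [1,5] | push {4}
  [12] u=6 | in [0,5] | out [-2,3] | prev [-1,3] | push {}
  [13] u=4 | in [0,5] | out [1,5] | prev [2,5] | push {1,5}
  [14] u=1 | in [1,5] | out [-1,5] | prev [0,5] | push {6}
  [15] u=5 | in [-1,5] | out [-1,5] | prev [0,5] | push {4}
  [16] u=6 | in [-1,5] | out [-3,3] | prev [-2,3] | push {}
  [17] u=4 | in [-1,5] | out [0,5] | prev [1,5] | push {1,5}
  [18] u=1 | in [0,5] | out [-2,5] | prev [-1,5] | push {6}
  [19] u=5 | in [-2,5] | out [-2,5] | prev [-1,5] | push {4}
  [20] u=6 | in [-2,5] | out [-4,3] | prev [-3,3] | push {}
  [21] u=4 | in [-2,5] | out [-1,5] | prev [0,5] | push {1,5}
  [22] u=1 | in [-1,5] | out [-3,5] | prev [-2,5] | push {6}
  [23] u=5 | in [-3,5] | out [-3,5] | prev [-2,5] | push {4}
  [24] u=6 | in [-3,5] | out [-5,3] | prev [-4,3] | push {}
  [25] u=4 | in [-3,5] | out [-2,5] | prev [-1,5] | push {1,5}
  [26] u=1 | in [-2,5] | out [-4,5] | prev [-3,5] | push {6}
  [27] u=5 | in [-4,5] | out [-4,5] | prev [-3,5] | push {4}
  [28] u=6 | in [-4,5] | out [-5,3] | ==
  [29] u=4 | in [-4,5] | out [-3,5] | prev [-2,5] | push {1,5}
  [30] u=1 | in [-3,5] | out [-5,5] | prev [-4,5] | push {6}
  [31] u=5 | in [-5,5] | out [-5,5] | prev [-4,5] | push {4}
  [32] u=6 | in [-5,5] | out [-5,3] | ==
  [33] u=4 | in [-5,5] | out [-4,5] | prev [-3,5] | push {1,5}
  [34] u=1 | in [-4,5] | out [-5,5] | ==
  [35] u=5 | in [-5,5] | out [-5,5] | ==

Converged values:
  [0] [-1,3]
  [1] [-5,5]
  [2] [-4,-3]
  [3] [3,3]
  [4] [-4,5]
  [5] [-5,5]
  [6] [-5,3]
  [7] [3,3]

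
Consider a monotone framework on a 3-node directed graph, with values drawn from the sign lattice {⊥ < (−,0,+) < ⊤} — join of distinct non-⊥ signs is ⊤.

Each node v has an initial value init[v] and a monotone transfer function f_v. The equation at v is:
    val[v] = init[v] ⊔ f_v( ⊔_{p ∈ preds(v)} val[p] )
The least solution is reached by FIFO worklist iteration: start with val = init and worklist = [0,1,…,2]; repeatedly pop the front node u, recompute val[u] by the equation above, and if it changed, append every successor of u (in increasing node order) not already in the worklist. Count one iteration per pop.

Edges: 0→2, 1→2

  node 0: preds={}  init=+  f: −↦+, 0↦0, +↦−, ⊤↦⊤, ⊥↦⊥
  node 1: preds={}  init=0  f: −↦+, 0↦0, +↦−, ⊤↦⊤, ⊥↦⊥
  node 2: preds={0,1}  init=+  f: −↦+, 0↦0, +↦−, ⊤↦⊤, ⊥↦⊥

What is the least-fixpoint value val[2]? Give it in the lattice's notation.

Trace (3 dequeues):
  [1] u=0 | in ⊥ | out + | ==
  [2] u=1 | in ⊥ | out 0 | ==
  [3] u=2 | in ⊤ | out ⊤ | prev + | push {}

Converged values:
  [0] +
  [1] 0
  [2] ⊤

⊤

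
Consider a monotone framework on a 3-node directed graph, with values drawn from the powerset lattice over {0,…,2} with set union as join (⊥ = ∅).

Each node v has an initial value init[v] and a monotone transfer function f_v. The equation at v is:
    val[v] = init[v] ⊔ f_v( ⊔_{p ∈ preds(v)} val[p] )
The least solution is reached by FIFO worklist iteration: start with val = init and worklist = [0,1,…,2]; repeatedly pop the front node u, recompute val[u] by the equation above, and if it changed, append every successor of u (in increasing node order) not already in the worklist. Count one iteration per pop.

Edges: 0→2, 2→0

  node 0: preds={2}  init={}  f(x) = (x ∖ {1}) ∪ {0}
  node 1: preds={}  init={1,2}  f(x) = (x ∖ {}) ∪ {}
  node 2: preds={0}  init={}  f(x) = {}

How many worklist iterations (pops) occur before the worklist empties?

3

Worklist (3 pops):
  #1 pop 0: in={} → {0} (was {}); enqueue []
  #2 pop 1: in={} → {1,2} (no change)
  #3 pop 2: in={0} → {} (no change)

Fixpoint:
  val[0] = {0}
  val[1] = {1,2}
  val[2] = {}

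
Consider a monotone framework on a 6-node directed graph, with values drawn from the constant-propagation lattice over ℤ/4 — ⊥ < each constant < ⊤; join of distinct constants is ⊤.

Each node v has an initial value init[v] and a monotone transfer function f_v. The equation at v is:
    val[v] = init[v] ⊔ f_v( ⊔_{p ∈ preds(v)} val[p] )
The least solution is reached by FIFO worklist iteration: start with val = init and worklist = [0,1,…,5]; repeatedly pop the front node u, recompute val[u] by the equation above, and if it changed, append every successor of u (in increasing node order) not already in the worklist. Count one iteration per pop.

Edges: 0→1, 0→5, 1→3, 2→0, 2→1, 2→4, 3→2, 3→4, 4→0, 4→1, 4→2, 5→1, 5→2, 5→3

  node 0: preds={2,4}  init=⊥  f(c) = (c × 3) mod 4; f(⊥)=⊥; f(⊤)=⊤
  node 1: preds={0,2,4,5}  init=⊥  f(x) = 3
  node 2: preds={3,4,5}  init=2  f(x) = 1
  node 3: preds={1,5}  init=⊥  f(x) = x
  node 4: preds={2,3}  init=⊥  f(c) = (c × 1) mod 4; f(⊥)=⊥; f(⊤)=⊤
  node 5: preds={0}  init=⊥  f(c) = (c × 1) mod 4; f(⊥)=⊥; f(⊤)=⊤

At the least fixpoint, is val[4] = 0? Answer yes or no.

Worklist (15 pops):
  #1 pop 0: in=2 → 2 (was ⊥); enqueue []
  #2 pop 1: in=2 → 3 (was ⊥); enqueue []
  #3 pop 2: in=⊥ → ⊤ (was 2); enqueue [0,1]
  #4 pop 3: in=3 → 3 (was ⊥); enqueue [2]
  #5 pop 4: in=⊤ → ⊤ (was ⊥); enqueue []
  #6 pop 5: in=2 → 2 (was ⊥); enqueue [3]
  #7 pop 0: in=⊤ → ⊤ (was 2); enqueue [5]
  #8 pop 1: in=⊤ → 3 (no change)
  #9 pop 2: in=⊤ → ⊤ (no change)
  #10 pop 3: in=⊤ → ⊤ (was 3); enqueue [2,4]
  #11 pop 5: in=⊤ → ⊤ (was 2); enqueue [1,3]
  #12 pop 2: in=⊤ → ⊤ (no change)
  #13 pop 4: in=⊤ → ⊤ (no change)
  #14 pop 1: in=⊤ → 3 (no change)
  #15 pop 3: in=⊤ → ⊤ (no change)

Fixpoint:
  val[0] = ⊤
  val[1] = 3
  val[2] = ⊤
  val[3] = ⊤
  val[4] = ⊤
  val[5] = ⊤

no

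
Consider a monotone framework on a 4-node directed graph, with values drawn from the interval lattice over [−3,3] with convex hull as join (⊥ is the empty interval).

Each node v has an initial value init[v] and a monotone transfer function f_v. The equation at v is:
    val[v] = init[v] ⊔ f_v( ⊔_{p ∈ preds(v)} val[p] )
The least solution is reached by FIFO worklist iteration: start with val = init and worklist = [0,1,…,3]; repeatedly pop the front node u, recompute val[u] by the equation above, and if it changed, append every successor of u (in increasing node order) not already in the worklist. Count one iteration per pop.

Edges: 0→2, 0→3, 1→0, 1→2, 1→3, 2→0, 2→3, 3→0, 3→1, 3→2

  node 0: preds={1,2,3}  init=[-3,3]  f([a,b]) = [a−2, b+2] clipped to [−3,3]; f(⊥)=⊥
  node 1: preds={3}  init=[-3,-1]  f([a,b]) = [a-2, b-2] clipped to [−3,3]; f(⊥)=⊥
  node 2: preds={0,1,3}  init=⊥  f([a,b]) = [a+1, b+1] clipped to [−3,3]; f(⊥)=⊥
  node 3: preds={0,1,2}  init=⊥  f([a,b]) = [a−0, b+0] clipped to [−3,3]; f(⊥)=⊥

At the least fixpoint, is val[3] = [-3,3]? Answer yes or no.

yes

Trace (9 dequeues):
  [1] u=0 | in [-3,-1] | out [-3,3] | ==
  [2] u=1 | in ⊥ | out [-3,-1] | ==
  [3] u=2 | in [-3,3] | out [-2,3] | prev ⊥ | push {0}
  [4] u=3 | in [-3,3] | out [-3,3] | prev ⊥ | push {1,2}
  [5] u=0 | in [-3,3] | out [-3,3] | ==
  [6] u=1 | in [-3,3] | out [-3,1] | prev [-3,-1] | push {0,3}
  [7] u=2 | in [-3,3] | out [-2,3] | ==
  [8] u=0 | in [-3,3] | out [-3,3] | ==
  [9] u=3 | in [-3,3] | out [-3,3] | ==

Converged values:
  [0] [-3,3]
  [1] [-3,1]
  [2] [-2,3]
  [3] [-3,3]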